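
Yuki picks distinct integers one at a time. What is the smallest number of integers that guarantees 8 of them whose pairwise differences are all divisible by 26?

183

Integers whose pairwise differences are multiples of 26 are exactly those sharing a remainder mod 26. By pigeonhole, the 26 residue classes mod 26 are the pigeonholes.
With 182 integers one could put 7 in each residue class and have no class reach 8.
The 183rd integer pushes some class to 8, so 26·7 + 1 = 183.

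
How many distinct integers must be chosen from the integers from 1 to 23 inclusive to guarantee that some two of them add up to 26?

14

Group the elements by complementary pair {x, 26−x}: {3,23}, {4,22}, {5,21}, …, giving 10 two-element pairs, the single value 13 (it cannot pair with itself since the integers are distinct), and 2 integers whose partner 26−x falls outside [1,23].
Treating each of those 13 groups as a pigeonhole, one can pick one integer per group — 13 integers — with no two summing to 26.
The 14th integer lands in an occupied pair, forcing a sum of 26.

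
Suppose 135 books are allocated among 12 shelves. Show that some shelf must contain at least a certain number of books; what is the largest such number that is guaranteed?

By pigeonhole, the 12 shelves are the holes and the 135 books are the pigeons.
If every shelf held at most 11 books, the total would be at most 12 × 11 = 132, which is less than 135.
So some shelf holds at least ⌈135/12⌉ = 12 books.

12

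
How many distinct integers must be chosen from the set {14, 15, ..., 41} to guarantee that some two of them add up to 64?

A set avoiding the sum 64 can contain at most one of each pair {x, 64−x}, plus the 10 elements whose complement lies outside the range or equal to its own complement.
The integers 14, …, 32 (19 of them) are such a set: any two sum to at least 14+15 = 29 and at most 31+32 = 63 < 64.
By pigeonhole, any 20th integer completes one of the 9 pairs, so 20 choices force a sum of 64.

20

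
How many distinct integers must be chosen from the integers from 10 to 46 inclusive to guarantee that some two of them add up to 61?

Group the elements by complementary pair {x, 61−x}: {15,46}, {16,45}, {17,44}, …, giving 16 two-element pairs and 5 integers whose partner 61−x falls outside [10,46].
Treating each of those 21 groups as a pigeonhole, one can pick one integer per group — 21 integers — with no two summing to 61.
The 22nd integer lands in an occupied pair, forcing a sum of 61.

22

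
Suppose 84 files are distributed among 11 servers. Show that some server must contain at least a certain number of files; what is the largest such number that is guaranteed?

By pigeonhole, the 11 servers are the holes and the 84 files are the pigeons.
If every server held at most 7 files, the total would be at most 11 × 7 = 77, which is less than 84.
So some server holds at least ⌈84/11⌉ = 8 files.

8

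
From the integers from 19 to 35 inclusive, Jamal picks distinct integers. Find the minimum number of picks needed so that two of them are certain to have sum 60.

A set avoiding the sum 60 can contain at most one of each pair {x, 60−x}, plus the 7 elements whose complement lies outside the range or equal to its own complement.
The integers 19, …, 30 (12 of them) are such a set: any two sum to at least 19+20 = 39 and at most 29+30 = 59 < 60.
Any 13th integer completes one of the 5 pairs, so 13 choices force a sum of 60.

13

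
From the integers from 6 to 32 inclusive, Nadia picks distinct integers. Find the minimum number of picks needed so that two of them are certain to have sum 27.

Group the elements by complementary pair {x, 27−x}: {6,21}, {7,20}, {8,19}, …, giving 8 two-element pairs and 11 integers whose partner 27−x falls outside [6,32].
By the pigeonhole principle, treating each of those 19 groups as a pigeonhole, one can pick one integer per group — 19 integers — with no two summing to 27.
The 20th integer lands in an occupied pair, forcing a sum of 27.

20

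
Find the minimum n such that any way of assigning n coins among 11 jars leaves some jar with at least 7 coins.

67

With 66 coins one could put exactly 6 in each of the 11 jars, and no jar would reach 7.
One more coin must land in a jar that already has 6, giving it 7.
So 11 × 6 + 1 = 67 coins are required.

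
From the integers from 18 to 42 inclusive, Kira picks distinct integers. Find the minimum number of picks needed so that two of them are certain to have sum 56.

16

Two chosen integers sum to 56 exactly when both halves of some pair {x, 56−x} with 18 ≤ x ≤ 56−x ≤ 38 are chosen — 10 such pairs.
The remaining 5 elements (those with no distinct partner in range) can never complete a 56-sum, so the worst case takes all of them and one from each pair: 5 + 10 = 15.
Pigeonhole: the 16th integer has to be the second member of some pair, so 15 + 1 = 16.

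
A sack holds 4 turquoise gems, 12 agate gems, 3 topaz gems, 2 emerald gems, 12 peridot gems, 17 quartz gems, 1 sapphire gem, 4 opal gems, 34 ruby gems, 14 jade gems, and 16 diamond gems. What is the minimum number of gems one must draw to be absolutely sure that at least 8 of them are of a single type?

The 11 types are the holes; the gems drawn are the pigeons.
To avoid 8 of any one type, the worst case takes at most 7 of each type, or every gem of a type that has fewer than 7.
That gives 4 + 7 + 3 + 2 + 7 + 7 + 1 + 4 + 7 + 7 + 7 = 56 gems with no type reaching 8.
The next gem forces some type to 8, so 56 + 1 = 57.

57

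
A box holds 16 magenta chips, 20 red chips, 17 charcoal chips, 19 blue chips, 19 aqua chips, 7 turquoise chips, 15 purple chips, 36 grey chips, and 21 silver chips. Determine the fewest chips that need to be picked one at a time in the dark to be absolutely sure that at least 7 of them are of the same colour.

55

By pigeonhole, the 9 colours are the holes; the chips drawn are the pigeons.
To avoid 7 of any one colour, the worst case takes at most 6 of each colour.
That gives 6 + 6 + 6 + 6 + 6 + 6 + 6 + 6 + 6 = 54 chips with no colour reaching 7.
The next chip forces some colour to 7, so 54 + 1 = 55.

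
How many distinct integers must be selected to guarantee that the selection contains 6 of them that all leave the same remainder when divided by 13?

The 13 residue classes mod 13 are the pigeonholes.
With 65 integers one could put 5 in each residue class and have no class reach 6.
The 66th integer pushes some class to 6, so 13·5 + 1 = 66.

66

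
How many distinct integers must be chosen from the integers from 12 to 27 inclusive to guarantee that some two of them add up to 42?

11

Group the elements by complementary pair {x, 42−x}: {15,27}, {16,26}, {17,25}, …, giving 6 two-element pairs; the single value 21 (it cannot pair with itself since the integers are distinct); and 3 integers whose partner 42−x falls outside [12,27].
Treating each of those 10 groups as a pigeonhole, one can pick one integer per group — 10 integers — with no two summing to 42.
The 11th integer lands in an occupied pair, forcing a sum of 42.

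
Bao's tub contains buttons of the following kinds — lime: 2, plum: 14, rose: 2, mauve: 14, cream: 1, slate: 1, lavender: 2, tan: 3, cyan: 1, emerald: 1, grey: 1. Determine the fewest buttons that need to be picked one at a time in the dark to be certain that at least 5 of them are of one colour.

23

Pigeonhole: put each drawn button into a box by colour. The largest draw with every box below 5 takes min(count, 4) from each colour; colours with fewer than 4 contribute all they have.
Σ min(cᵢ, 4) = 2 + 4 + 2 + 4 + 1 + 1 + 2 + 3 + 1 + 1 + 1 = 22.
Draw number 22 + 1 = 23 must push one box to 5.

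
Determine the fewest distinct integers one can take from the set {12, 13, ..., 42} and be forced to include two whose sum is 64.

22

Group the elements by complementary pair {x, 64−x}: {22,42}, {23,41}, {24,40}, …, giving 10 two-element pairs, the single value 32 (it cannot pair with itself since the integers are distinct), and 10 integers whose partner 64−x falls outside [12,42].
Pigeonhole: treating each of those 21 groups as a pigeonhole, one can pick one integer per group — 21 integers — with no two summing to 64.
The 22nd integer lands in an occupied pair, forcing a sum of 64.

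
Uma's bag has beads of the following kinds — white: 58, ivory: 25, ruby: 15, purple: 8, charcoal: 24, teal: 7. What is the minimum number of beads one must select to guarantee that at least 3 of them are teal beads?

In the worst case for collecting teal beads, every non-teal bead comes out first.
There are 58 + 25 + 15 + 8 + 24 = 130 non-teal beads altogether.
After those, each further bead must be teal, so 130 + 3 = 133 draws guarantee 3 teal beads.

133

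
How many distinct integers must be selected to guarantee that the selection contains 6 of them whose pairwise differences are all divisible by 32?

Integers whose pairwise differences are multiples of 32 are exactly those sharing a remainder mod 32. The 32 residue classes mod 32 are the pigeonholes.
With 160 integers one could put 5 in each residue class and have no class reach 6.
The 161st integer pushes some class to 6, so 32·5 + 1 = 161.

161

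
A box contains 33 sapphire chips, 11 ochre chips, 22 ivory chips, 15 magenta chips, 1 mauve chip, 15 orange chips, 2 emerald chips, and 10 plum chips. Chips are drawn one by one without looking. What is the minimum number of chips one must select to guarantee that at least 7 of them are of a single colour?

40

Put each drawn chip into a box by colour. The largest draw with every box below 7 takes min(count, 6) from each colour; colours with fewer than 6 contribute all they have.
Σ min(cᵢ, 6) = 6 + 6 + 6 + 6 + 1 + 6 + 2 + 6 = 39.
Draw number 39 + 1 = 40 must push one box to 7.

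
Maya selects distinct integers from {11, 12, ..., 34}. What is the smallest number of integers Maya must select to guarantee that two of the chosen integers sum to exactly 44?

A set avoiding the sum 44 can contain at most one of each pair {x, 44−x}, plus the 2 elements whose complement lies outside the range or equal to its own complement.
The integers 22, …, 34 (13 of them) are such a set: any two sum to at least 22+23 = 45 > 44.
Any 14th integer completes one of the 11 pairs, so 14 choices force a sum of 44.

14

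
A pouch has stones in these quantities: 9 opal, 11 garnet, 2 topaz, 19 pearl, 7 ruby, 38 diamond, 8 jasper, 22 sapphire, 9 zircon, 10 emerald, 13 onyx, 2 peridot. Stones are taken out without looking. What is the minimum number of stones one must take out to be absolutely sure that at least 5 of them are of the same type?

Put each drawn stone into a box by type. The largest draw with every box below 5 takes min(count, 4) from each type; types with fewer than 4 contribute all they have.
Σ min(cᵢ, 4) = 4 + 4 + 2 + 4 + 4 + 4 + 4 + 4 + 4 + 4 + 4 + 2 = 44.
Draw number 44 + 1 = 45 must push one box to 5.

45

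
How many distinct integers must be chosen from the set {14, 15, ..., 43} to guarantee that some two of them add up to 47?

Group the elements by complementary pair {x, 47−x}: {14,33}, {15,32}, {16,31}, …, giving 10 two-element pairs and 10 integers whose partner 47−x falls outside [14,43].
Treating each of those 20 groups as a pigeonhole, one can pick one integer per group — 20 integers — with no two summing to 47.
The 21st integer lands in an occupied pair, forcing a sum of 47.

21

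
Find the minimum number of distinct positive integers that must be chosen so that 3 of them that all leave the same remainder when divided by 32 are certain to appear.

65

The 32 residue classes mod 32 are the pigeonholes.
With 64 integers one could put 2 in each residue class and have no class reach 3.
The 65th integer pushes some class to 3, so 32·2 + 1 = 65.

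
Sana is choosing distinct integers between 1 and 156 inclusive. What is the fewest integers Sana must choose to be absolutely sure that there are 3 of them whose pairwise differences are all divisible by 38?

Integers whose pairwise differences are multiples of 38 are exactly those sharing a remainder mod 38. The 38 residue classes mod 38 are the pigeonholes.
With 76 integers one could put 2 in each residue class and have no class reach 3.
The 77th integer pushes some class to 3, so 38·2 + 1 = 77.

77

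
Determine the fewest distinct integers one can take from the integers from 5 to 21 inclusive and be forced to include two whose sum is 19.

13

Group the elements by complementary pair {x, 19−x}: {5,14}, {6,13}, {7,12}, …, giving 5 two-element pairs and 7 integers whose partner 19−x falls outside [5,21].
Pigeonhole: treating each of those 12 groups as a pigeonhole, one can pick one integer per group — 12 integers — with no two summing to 19.
The 13th integer lands in an occupied pair, forcing a sum of 19.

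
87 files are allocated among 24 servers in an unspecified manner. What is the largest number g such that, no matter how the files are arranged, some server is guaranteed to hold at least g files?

By pigeonhole, the 24 servers are the holes and the 87 files are the pigeons.
If every server held at most 3 files, the total would be at most 24 × 3 = 72, which is less than 87.
So some server holds at least ⌈87/24⌉ = 4 files.

4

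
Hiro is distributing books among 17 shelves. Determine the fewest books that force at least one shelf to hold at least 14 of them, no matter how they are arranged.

With 221 books one could put exactly 13 in each of the 17 shelves, and no shelf would reach 14.
One more book must land in a shelf that already has 13, giving it 14.
So 17 × 13 + 1 = 222 books are required.

222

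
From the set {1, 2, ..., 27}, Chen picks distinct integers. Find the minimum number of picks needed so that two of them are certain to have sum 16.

21

Two chosen integers sum to 16 exactly when both halves of some pair {x, 16−x} with 1 ≤ x ≤ 16−x ≤ 15 are chosen — 7 such pairs.
The remaining 13 elements (those with no distinct partner in range) can never complete a 16-sum, so the worst case takes all of them and one from each pair: 13 + 7 = 20.
The 21st integer has to be the second member of some pair, so 20 + 1 = 21.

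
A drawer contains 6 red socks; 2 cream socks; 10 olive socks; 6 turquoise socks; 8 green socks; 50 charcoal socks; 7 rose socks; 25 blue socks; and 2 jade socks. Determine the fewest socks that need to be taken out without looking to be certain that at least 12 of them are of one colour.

An adversary could hand out at most 11 socks per colour (7 colours run out sooner): 6 + 2 + 10 + 6 + 8 + 11 + 7 + 11 + 2 = 63 socks and still no colour has 12.
One more sock lands in a colour already at 11, so 64 draws are enough and 63 are not.

64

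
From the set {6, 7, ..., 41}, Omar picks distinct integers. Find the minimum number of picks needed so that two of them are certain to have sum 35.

Group the elements by complementary pair {x, 35−x}: {6,29}, {7,28}, {8,27}, …, giving 12 two-element pairs and 12 integers whose partner 35−x falls outside [6,41].
Treating each of those 24 groups as a pigeonhole, one can pick one integer per group — 24 integers — with no two summing to 35.
The 25th integer lands in an occupied pair, forcing a sum of 35.

25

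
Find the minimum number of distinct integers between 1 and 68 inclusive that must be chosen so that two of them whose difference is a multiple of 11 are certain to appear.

Integers whose pairwise differences are multiples of 11 are exactly those sharing a remainder mod 11. By pigeonhole, the 11 residue classes mod 11 are the pigeonholes.
With 11 integers one could put 1 in each residue class and have no class reach 2.
The 12th integer pushes some class to 2, so 11·1 + 1 = 12.

12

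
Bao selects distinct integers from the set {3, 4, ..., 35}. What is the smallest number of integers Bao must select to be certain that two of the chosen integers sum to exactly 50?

24

Two chosen integers sum to 50 exactly when both halves of some pair {x, 50−x} with 15 ≤ x ≤ 50−x ≤ 35 are chosen — 10 such pairs.
The remaining 13 elements (those with no distinct partner in range) can never complete a 50-sum, so the worst case takes all of them and one from each pair: 13 + 10 = 23.
The 24th integer has to be the second member of some pair, so 23 + 1 = 24.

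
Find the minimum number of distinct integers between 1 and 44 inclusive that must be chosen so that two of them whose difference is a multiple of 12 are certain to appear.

13

Integers whose pairwise differences are multiples of 12 are exactly those sharing a remainder mod 12. By the pigeonhole principle, the 12 residue classes mod 12 are the pigeonholes.
With 12 integers one could put 1 in each residue class and have no class reach 2.
The 13th integer pushes some class to 2, so 12·1 + 1 = 13.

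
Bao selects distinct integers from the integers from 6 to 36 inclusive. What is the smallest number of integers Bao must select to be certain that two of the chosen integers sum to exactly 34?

Two chosen integers sum to 34 exactly when both halves of some pair {x, 34−x} with 6 ≤ x ≤ 34−x ≤ 28 are chosen — 11 such pairs.
The remaining 9 elements (those with no distinct partner in range) can never complete a 34-sum, so the worst case takes all of them and one from each pair: 9 + 11 = 20.
Pigeonhole: the 21st integer has to be the second member of some pair, so 20 + 1 = 21.

21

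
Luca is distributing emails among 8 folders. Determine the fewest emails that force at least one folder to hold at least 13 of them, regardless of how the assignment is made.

97

With 96 emails one could put exactly 12 in each of the 8 folders, and no folder would reach 13.
One more email must land in a folder that already has 12, giving it 13.
So 8 × 12 + 1 = 97 emails are required.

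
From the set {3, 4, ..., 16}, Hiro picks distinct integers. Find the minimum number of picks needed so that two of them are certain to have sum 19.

Two chosen integers sum to 19 exactly when both halves of some pair {x, 19−x} with 3 ≤ x ≤ 19−x ≤ 16 are chosen — 7 such pairs.
Every element belongs to one of those pairs, so the worst case picks one from each: 7 integers.
By pigeonhole, the 8th integer has to be the second member of some pair, so 7 + 1 = 8.

8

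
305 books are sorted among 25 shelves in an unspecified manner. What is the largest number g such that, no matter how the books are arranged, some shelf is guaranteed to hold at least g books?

13

By pigeonhole, the 25 shelves are the holes and the 305 books are the pigeons.
If every shelf held at most 12 books, the total would be at most 25 × 12 = 300, which is less than 305.
So some shelf holds at least ⌈305/25⌉ = 13 books.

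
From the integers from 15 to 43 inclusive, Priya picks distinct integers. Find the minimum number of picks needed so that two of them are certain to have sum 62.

A set avoiding the sum 62 can contain at most one of each pair {x, 62−x}, plus the 5 elements whose complement lies outside the range or equal to its own complement.
The integers 15, …, 31 (17 of them) are such a set: any two sum to at least 15+16 = 31 and at most 30+31 = 61 < 62.
Any 18th integer completes one of the 12 pairs, so 18 choices force a sum of 62.

18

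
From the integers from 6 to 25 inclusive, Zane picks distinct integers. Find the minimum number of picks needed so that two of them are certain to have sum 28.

13

Two chosen integers sum to 28 exactly when both halves of some pair {x, 28−x} with 6 ≤ x ≤ 28−x ≤ 22 are chosen — 8 such pairs.
The remaining 4 elements (those with no distinct partner in range) can never complete a 28-sum, so the worst case takes all of them and one from each pair: 4 + 8 = 12.
By the pigeonhole principle, the 13th integer has to be the second member of some pair, so 12 + 1 = 13.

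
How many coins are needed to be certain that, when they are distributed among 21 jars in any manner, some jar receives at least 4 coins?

With 63 coins one could put exactly 3 in each of the 21 jars, and no jar would reach 4.
One more coin must land in a jar that already has 3, giving it 4.
So 21 × 3 + 1 = 64 coins are required.

64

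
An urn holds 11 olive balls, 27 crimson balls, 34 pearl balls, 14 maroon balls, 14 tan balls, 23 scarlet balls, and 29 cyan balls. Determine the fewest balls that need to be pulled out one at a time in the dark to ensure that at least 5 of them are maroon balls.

143

In the worst case for collecting maroon balls, every non-maroon ball comes out first.
There are 11 + 27 + 34 + 14 + 23 + 29 = 138 non-maroon balls altogether.
After those, each further ball must be maroon, so 138 + 5 = 143 draws guarantee 5 maroon balls.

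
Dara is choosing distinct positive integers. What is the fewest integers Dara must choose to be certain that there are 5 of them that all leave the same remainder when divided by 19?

77

The 19 residue classes mod 19 are the pigeonholes.
With 76 integers one could put 4 in each residue class and have no class reach 5.
The 77th integer pushes some class to 5, so 19·4 + 1 = 77.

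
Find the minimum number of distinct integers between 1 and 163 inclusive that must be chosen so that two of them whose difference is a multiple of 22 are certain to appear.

23

Integers whose pairwise differences are multiples of 22 are exactly those sharing a remainder mod 22. The 22 residue classes mod 22 are the pigeonholes.
With 22 integers one could put 1 in each residue class and have no class reach 2.
The 23rd integer pushes some class to 2, so 22·1 + 1 = 23.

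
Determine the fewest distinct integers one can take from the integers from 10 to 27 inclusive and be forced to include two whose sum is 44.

14

A set avoiding the sum 44 can contain at most one of each pair {x, 44−x}, plus the 8 elements whose complement lies outside the range or equal to its own complement.
The integers 10, …, 22 (13 of them) are such a set: any two sum to at least 10+11 = 21 and at most 21+22 = 43 < 44.
Any 14th integer completes one of the 5 pairs, so 14 choices force a sum of 44.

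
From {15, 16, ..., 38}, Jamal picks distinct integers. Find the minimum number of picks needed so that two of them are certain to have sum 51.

A set avoiding the sum 51 can contain at most one of each pair {x, 51−x}, plus the 2 elements whose complement lies outside the range.
The integers 26, …, 38 (13 of them) are such a set: any two sum to at least 26+27 = 53 > 51.
Any 14th integer completes one of the 11 pairs, so 14 choices force a sum of 51.

14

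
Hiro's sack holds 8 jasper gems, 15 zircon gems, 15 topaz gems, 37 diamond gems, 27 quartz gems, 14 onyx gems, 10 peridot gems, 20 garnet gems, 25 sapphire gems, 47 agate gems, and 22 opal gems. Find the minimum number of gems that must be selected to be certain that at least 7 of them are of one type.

67

An adversary could hand out at most 6 gems per type: 6 + 6 + 6 + 6 + 6 + 6 + 6 + 6 + 6 + 6 + 6 = 66 gems and still no type has 7.
Pigeonhole: one more gem lands in a type already at 6, so 67 draws are enough and 66 are not.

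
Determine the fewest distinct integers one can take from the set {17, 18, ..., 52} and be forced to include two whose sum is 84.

27

A set avoiding the sum 84 can contain at most one of each pair {x, 84−x}, plus the 16 elements whose complement lies outside the range or equal to its own complement.
The integers 17, …, 42 (26 of them) are such a set: any two sum to at least 17+18 = 35 and at most 41+42 = 83 < 84.
Any 27th integer completes one of the 10 pairs, so 27 choices force a sum of 84.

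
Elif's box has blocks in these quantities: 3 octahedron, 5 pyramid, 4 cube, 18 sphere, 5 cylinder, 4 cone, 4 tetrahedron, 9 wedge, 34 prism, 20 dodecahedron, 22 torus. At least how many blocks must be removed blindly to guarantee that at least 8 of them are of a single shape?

61

An adversary could hand out at most 7 blocks per shape (6 shapes run out sooner): 3 + 5 + 4 + 7 + 5 + 4 + 4 + 7 + 7 + 7 + 7 = 60 blocks and still no shape has 8.
Pigeonhole: one more block lands in a shape already at 7, so 61 draws are enough and 60 are not.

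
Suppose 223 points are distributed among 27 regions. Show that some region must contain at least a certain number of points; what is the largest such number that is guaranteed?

By the pigeonhole principle, the 27 regions are the holes and the 223 points are the pigeons.
If every region held at most 8 points, the total would be at most 27 × 8 = 216, which is less than 223.
So some region holds at least ⌈223/27⌉ = 9 points.

9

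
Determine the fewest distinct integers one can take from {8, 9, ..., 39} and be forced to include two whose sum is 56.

Group the elements by complementary pair {x, 56−x}: {17,39}, {18,38}, {19,37}, …, giving 11 two-element pairs, the single value 28 (it cannot pair with itself since the integers are distinct), and 9 integers whose partner 56−x falls outside [8,39].
Treating each of those 21 groups as a pigeonhole, one can pick one integer per group — 21 integers — with no two summing to 56.
The 22nd integer lands in an occupied pair, forcing a sum of 56.

22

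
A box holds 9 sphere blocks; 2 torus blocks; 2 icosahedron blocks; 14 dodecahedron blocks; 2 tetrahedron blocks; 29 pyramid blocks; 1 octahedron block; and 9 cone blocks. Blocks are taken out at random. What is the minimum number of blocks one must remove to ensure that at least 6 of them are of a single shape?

28

Pigeonhole: put each drawn block into a box by shape. The largest draw with every box below 6 takes min(count, 5) from each shape; shapes with fewer than 5 contribute all they have.
Σ min(cᵢ, 5) = 5 + 2 + 2 + 5 + 2 + 5 + 1 + 5 = 27.
Draw number 27 + 1 = 28 must push one box to 6.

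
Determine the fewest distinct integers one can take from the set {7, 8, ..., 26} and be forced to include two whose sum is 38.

Group the elements by complementary pair {x, 38−x}: {12,26}, {13,25}, {14,24}, …, giving 7 two-element pairs, the single value 19 (it cannot pair with itself since the integers are distinct), and 5 integers whose partner 38−x falls outside [7,26].
By the pigeonhole principle, treating each of those 13 groups as a pigeonhole, one can pick one integer per group — 13 integers — with no two summing to 38.
The 14th integer lands in an occupied pair, forcing a sum of 38.

14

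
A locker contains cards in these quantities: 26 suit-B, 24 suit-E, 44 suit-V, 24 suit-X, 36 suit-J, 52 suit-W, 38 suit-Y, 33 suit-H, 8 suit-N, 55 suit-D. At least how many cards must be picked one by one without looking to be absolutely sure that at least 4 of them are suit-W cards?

292

In the worst case for collecting suit-W cards, every non-suit-W card comes out first.
There are 26 + 24 + 44 + 24 + 36 + 38 + 33 + 8 + 55 = 288 non-suit-W cards altogether.
After those, each further card must be suit-W, so 288 + 4 = 292 draws guarantee 4 suit-W cards.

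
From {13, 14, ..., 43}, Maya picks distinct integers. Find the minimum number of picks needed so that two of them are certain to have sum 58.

18

Group the elements by complementary pair {x, 58−x}: {15,43}, {16,42}, {17,41}, …, giving 14 two-element pairs; the single value 29 (it cannot pair with itself since the integers are distinct); and 2 integers whose partner 58−x falls outside [13,43].
Treating each of those 17 groups as a pigeonhole, one can pick one integer per group — 17 integers — with no two summing to 58.
The 18th integer lands in an occupied pair, forcing a sum of 58.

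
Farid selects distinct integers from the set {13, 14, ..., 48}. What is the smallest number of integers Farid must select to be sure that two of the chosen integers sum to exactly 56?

Two chosen integers sum to 56 exactly when both halves of some pair {x, 56−x} with 13 ≤ x ≤ 56−x ≤ 43 are chosen — 15 such pairs.
The remaining 6 elements (those with no distinct partner in range) can never complete a 56-sum, so the worst case takes all of them and one from each pair: 6 + 15 = 21.
The 22nd integer has to be the second member of some pair, so 21 + 1 = 22.

22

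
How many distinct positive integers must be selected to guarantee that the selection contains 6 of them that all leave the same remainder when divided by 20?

Pigeonhole: the 20 residue classes mod 20 are the pigeonholes.
With 100 integers one could put 5 in each residue class and have no class reach 6.
The 101st integer pushes some class to 6, so 20·5 + 1 = 101.

101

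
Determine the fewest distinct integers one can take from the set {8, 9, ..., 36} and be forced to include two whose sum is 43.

Group the elements by complementary pair {x, 43−x}: {8,35}, {9,34}, {10,33}, …, giving 14 two-element pairs and 1 integer whose partner 43−x falls outside [8,36].
By pigeonhole, treating each of those 15 groups as a pigeonhole, one can pick one integer per group — 15 integers — with no two summing to 43.
The 16th integer lands in an occupied pair, forcing a sum of 43.

16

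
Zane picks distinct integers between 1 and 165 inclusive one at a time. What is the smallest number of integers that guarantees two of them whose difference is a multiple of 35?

36

Integers whose pairwise differences are multiples of 35 are exactly those sharing a remainder mod 35. By pigeonhole, the 35 residue classes mod 35 are the pigeonholes.
With 35 integers one could put 1 in each residue class and have no class reach 2.
The 36th integer pushes some class to 2, so 35·1 + 1 = 36.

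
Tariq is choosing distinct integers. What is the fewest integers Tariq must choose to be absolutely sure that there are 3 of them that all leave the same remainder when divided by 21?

By the pigeonhole principle, the 21 residue classes mod 21 are the pigeonholes.
With 42 integers one could put 2 in each residue class and have no class reach 3.
The 43rd integer pushes some class to 3, so 21·2 + 1 = 43.

43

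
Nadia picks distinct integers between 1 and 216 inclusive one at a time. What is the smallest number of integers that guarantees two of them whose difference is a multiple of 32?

33

Integers whose pairwise differences are multiples of 32 are exactly those sharing a remainder mod 32. The 32 residue classes mod 32 are the pigeonholes.
With 32 integers one could put 1 in each residue class and have no class reach 2.
The 33rd integer pushes some class to 2, so 32·1 + 1 = 33.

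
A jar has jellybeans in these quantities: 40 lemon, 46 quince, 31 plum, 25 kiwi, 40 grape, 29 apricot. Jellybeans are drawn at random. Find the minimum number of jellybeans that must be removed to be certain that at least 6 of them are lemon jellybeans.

177

In the worst case for collecting lemon jellybeans, every non-lemon jellybean comes out first.
There are 46 + 31 + 25 + 40 + 29 = 171 non-lemon jellybeans altogether.
After those, each further jellybean must be lemon, so 171 + 6 = 177 draws guarantee 6 lemon jellybeans.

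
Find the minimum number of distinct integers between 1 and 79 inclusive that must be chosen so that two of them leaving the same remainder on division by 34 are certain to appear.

35

Pigeonhole: the 34 residue classes mod 34 are the pigeonholes.
With 34 integers one could put 1 in each residue class and have no class reach 2.
The 35th integer pushes some class to 2, so 34·1 + 1 = 35.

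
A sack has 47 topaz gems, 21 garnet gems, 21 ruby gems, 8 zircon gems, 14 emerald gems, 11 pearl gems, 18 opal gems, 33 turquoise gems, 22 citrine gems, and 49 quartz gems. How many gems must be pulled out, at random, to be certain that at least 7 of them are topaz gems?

204

In the worst case for collecting topaz gems, every non-topaz gem comes out first.
There are 21 + 21 + 8 + 14 + 11 + 18 + 33 + 22 + 49 = 197 non-topaz gems altogether.
After those, each further gem must be topaz, so 197 + 7 = 204 draws guarantee 7 topaz gems.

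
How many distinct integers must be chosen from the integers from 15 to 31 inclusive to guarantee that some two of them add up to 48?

Two chosen integers sum to 48 exactly when both halves of some pair {x, 48−x} with 17 ≤ x ≤ 48−x ≤ 31 are chosen — 7 such pairs.
The remaining 3 elements (those with no distinct partner in range) can never complete a 48-sum, so the worst case takes all of them and one from each pair: 3 + 7 = 10.
Pigeonhole: the 11th integer has to be the second member of some pair, so 10 + 1 = 11.

11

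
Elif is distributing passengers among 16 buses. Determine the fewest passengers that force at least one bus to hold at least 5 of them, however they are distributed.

With 64 passengers one could put exactly 4 in each of the 16 buses, and no bus would reach 5.
Pigeonhole: one more passenger must land in a bus that already has 4, giving it 5.
So 16 × 4 + 1 = 65 passengers are required.

65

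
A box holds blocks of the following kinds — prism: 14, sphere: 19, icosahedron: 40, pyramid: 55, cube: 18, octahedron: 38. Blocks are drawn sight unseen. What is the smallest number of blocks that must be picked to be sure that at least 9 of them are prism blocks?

In the worst case for collecting prism blocks, every non-prism block comes out first.
There are 19 + 40 + 55 + 18 + 38 = 170 non-prism blocks altogether.
After those, each further block must be prism, so 170 + 9 = 179 draws guarantee 9 prism blocks.

179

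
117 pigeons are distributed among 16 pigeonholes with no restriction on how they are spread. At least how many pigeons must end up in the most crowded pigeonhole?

The 16 pigeonholes are the holes and the 117 pigeons are the pigeons.
If every pigeonhole held at most 7 pigeons, the total would be at most 16 × 7 = 112, which is less than 117.
So some pigeonhole holds at least ⌈117/16⌉ = 8 pigeons.

8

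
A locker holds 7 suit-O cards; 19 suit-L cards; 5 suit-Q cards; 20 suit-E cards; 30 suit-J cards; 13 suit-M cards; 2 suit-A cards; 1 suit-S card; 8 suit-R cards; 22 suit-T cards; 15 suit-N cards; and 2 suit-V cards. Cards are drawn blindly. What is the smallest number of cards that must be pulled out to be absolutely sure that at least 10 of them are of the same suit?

80

An adversary could hand out at most 9 cards per suit (6 suits run out sooner): 7 + 9 + 5 + 9 + 9 + 9 + 2 + 1 + 8 + 9 + 9 + 2 = 79 cards and still no suit has 10.
One more card lands in a suit already at 9, so 80 draws are enough and 79 are not.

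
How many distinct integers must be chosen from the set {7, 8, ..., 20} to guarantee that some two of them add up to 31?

10

Group the elements by complementary pair {x, 31−x}: {11,20}, {12,19}, {13,18}, …, giving 5 two-element pairs and 4 integers whose partner 31−x falls outside [7,20].
Treating each of those 9 groups as a pigeonhole, one can pick one integer per group — 9 integers — with no two summing to 31.
The 10th integer lands in an occupied pair, forcing a sum of 31.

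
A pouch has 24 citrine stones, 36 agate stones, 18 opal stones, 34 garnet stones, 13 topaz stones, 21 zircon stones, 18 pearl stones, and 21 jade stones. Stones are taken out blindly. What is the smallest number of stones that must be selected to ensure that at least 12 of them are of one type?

The 8 types are the holes; the stones drawn are the pigeons.
To avoid 12 of any one type, the worst case takes at most 11 of each type.
That gives 11 + 11 + 11 + 11 + 11 + 11 + 11 + 11 = 88 stones with no type reaching 12.
The next stone forces some type to 12, so 88 + 1 = 89.

89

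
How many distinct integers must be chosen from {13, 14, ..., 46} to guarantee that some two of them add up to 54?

Two chosen integers sum to 54 exactly when both halves of some pair {x, 54−x} with 13 ≤ x ≤ 54−x ≤ 41 are chosen — 14 such pairs.
The remaining 6 elements (those with no distinct partner in range) can never complete a 54-sum, so the worst case takes all of them and one from each pair: 6 + 14 = 20.
Pigeonhole: the 21st integer has to be the second member of some pair, so 20 + 1 = 21.

21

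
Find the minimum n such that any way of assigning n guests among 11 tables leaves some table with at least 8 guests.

With 77 guests one could put exactly 7 in each of the 11 tables, and no table would reach 8.
Pigeonhole: one more guest must land in a table that already has 7, giving it 8.
So 11 × 7 + 1 = 78 guests are required.

78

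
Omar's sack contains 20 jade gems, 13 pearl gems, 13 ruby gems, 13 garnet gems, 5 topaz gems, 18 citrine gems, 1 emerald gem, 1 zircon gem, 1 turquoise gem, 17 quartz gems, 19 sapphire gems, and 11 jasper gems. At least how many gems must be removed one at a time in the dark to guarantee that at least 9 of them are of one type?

Put each drawn gem into a box by type. The largest draw with every box below 9 takes min(count, 8) from each type; types with fewer than 8 contribute all they have.
Σ min(cᵢ, 8) = 8 + 8 + 8 + 8 + 5 + 8 + 1 + 1 + 1 + 8 + 8 + 8 = 72.
Draw number 72 + 1 = 73 must push one box to 9.

73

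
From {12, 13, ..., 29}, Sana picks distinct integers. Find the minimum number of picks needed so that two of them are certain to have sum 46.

A set avoiding the sum 46 can contain at most one of each pair {x, 46−x}, plus the 6 elements whose complement lies outside the range or equal to its own complement.
The integers 12, …, 23 (12 of them) are such a set: any two sum to at least 12+13 = 25 and at most 22+23 = 45 < 46.
Any 13th integer completes one of the 6 pairs, so 13 choices force a sum of 46.

13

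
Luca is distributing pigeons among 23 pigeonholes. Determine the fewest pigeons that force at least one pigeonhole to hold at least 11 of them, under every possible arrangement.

With 230 pigeons one could put exactly 10 in each of the 23 pigeonholes, and no pigeonhole would reach 11.
Pigeonhole: one more pigeon must land in a pigeonhole that already has 10, giving it 11.
So 23 × 10 + 1 = 231 pigeons are required.

231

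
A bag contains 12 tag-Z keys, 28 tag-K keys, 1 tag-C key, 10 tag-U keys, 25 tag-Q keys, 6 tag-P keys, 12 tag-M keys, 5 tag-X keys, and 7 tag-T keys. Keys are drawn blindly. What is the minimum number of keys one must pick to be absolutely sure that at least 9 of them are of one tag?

60

Put each drawn key into a box by tag. The largest draw with every box below 9 takes min(count, 8) from each tag; tags with fewer than 8 contribute all they have.
Σ min(cᵢ, 8) = 8 + 8 + 1 + 8 + 8 + 6 + 8 + 5 + 7 = 59.
Draw number 59 + 1 = 60 must push one box to 9.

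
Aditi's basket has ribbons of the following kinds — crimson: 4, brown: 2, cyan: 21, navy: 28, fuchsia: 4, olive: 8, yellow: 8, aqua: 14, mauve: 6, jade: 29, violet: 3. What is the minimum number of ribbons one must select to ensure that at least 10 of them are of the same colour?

An adversary could hand out at most 9 ribbons per colour (7 colours run out sooner): 4 + 2 + 9 + 9 + 4 + 8 + 8 + 9 + 6 + 9 + 3 = 71 ribbons and still no colour has 10.
One more ribbon lands in a colour already at 9, so 72 draws are enough and 71 are not.

72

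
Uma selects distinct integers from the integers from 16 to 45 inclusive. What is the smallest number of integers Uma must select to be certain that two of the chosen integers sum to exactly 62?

17

Group the elements by complementary pair {x, 62−x}: {17,45}, {18,44}, {19,43}, …, giving 14 two-element pairs, the single value 31 (it cannot pair with itself since the integers are distinct), and 1 integer whose partner 62−x falls outside [16,45].
Treating each of those 16 groups as a pigeonhole, one can pick one integer per group — 16 integers — with no two summing to 62.
The 17th integer lands in an occupied pair, forcing a sum of 62.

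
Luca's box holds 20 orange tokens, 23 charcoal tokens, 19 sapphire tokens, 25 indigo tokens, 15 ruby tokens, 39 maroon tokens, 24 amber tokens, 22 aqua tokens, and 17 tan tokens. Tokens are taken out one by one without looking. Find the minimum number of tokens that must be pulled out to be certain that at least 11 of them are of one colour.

An adversary could hand out at most 10 tokens per colour: 10 + 10 + 10 + 10 + 10 + 10 + 10 + 10 + 10 = 90 tokens and still no colour has 11.
One more token lands in a colour already at 10, so 91 draws are enough and 90 are not.

91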